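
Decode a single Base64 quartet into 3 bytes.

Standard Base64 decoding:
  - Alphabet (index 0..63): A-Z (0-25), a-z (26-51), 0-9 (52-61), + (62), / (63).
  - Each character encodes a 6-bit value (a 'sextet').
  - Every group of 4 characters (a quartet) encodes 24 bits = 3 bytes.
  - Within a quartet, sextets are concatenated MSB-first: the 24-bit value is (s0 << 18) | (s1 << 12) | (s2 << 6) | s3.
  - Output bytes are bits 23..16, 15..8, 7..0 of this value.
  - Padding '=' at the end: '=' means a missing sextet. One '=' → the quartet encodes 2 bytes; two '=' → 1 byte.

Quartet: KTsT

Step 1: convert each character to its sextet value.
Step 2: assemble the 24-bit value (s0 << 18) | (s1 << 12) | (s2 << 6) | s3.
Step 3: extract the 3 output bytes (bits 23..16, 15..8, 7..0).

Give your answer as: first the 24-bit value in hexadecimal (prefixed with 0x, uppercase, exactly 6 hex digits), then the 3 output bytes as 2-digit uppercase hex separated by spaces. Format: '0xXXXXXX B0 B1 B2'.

Answer: 0x293B13 29 3B 13

Derivation:
Sextets: K=10, T=19, s=44, T=19
24-bit: (10<<18) | (19<<12) | (44<<6) | 19
      = 0x280000 | 0x013000 | 0x000B00 | 0x000013
      = 0x293B13
Bytes: (v>>16)&0xFF=29, (v>>8)&0xFF=3B, v&0xFF=13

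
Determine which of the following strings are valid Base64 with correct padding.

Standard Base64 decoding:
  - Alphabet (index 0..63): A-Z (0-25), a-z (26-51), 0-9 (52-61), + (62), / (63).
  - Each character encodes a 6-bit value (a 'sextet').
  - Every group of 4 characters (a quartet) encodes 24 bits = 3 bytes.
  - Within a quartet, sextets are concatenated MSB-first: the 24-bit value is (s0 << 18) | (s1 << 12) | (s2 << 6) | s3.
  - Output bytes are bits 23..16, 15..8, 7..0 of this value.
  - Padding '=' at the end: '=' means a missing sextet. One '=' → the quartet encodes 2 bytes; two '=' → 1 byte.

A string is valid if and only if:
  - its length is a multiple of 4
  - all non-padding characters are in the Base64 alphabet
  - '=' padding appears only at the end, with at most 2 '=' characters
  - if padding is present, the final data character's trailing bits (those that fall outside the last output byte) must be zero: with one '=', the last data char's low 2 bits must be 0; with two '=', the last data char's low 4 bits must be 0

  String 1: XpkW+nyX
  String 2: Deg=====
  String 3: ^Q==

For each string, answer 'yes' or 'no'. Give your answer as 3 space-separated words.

String 1: 'XpkW+nyX' → valid
String 2: 'Deg=====' → invalid (5 pad chars (max 2))
String 3: '^Q==' → invalid (bad char(s): ['^'])

Answer: yes no no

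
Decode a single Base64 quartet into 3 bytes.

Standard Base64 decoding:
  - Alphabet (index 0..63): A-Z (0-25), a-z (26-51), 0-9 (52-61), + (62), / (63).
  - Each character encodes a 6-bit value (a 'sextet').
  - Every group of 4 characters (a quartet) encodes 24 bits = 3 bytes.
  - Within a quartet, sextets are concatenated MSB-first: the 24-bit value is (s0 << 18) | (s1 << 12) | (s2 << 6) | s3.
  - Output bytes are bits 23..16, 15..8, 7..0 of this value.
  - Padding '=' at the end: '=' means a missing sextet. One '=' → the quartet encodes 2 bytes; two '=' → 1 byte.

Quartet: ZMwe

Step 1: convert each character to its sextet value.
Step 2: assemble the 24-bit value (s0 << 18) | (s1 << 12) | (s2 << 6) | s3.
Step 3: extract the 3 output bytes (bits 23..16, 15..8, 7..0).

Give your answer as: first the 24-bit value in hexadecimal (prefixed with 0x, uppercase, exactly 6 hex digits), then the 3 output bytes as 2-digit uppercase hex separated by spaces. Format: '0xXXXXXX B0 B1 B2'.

Answer: 0x64CC1E 64 CC 1E

Derivation:
Sextets: Z=25, M=12, w=48, e=30
24-bit: (25<<18) | (12<<12) | (48<<6) | 30
      = 0x640000 | 0x00C000 | 0x000C00 | 0x00001E
      = 0x64CC1E
Bytes: (v>>16)&0xFF=64, (v>>8)&0xFF=CC, v&0xFF=1E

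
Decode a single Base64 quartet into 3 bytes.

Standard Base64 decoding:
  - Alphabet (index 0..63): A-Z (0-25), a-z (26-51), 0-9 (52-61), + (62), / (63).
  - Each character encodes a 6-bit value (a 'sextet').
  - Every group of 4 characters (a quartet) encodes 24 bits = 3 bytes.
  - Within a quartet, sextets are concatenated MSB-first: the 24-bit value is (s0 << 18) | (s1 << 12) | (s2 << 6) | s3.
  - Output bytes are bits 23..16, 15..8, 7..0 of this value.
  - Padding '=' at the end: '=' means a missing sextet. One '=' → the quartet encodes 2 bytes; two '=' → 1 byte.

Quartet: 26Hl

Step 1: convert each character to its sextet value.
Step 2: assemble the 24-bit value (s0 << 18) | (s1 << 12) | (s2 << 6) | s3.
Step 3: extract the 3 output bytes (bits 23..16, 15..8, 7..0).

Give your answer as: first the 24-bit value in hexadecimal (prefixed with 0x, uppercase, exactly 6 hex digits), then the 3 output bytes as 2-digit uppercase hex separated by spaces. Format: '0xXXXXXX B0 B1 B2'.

Answer: 0xDBA1E5 DB A1 E5

Derivation:
Sextets: 2=54, 6=58, H=7, l=37
24-bit: (54<<18) | (58<<12) | (7<<6) | 37
      = 0xD80000 | 0x03A000 | 0x0001C0 | 0x000025
      = 0xDBA1E5
Bytes: (v>>16)&0xFF=DB, (v>>8)&0xFF=A1, v&0xFF=E5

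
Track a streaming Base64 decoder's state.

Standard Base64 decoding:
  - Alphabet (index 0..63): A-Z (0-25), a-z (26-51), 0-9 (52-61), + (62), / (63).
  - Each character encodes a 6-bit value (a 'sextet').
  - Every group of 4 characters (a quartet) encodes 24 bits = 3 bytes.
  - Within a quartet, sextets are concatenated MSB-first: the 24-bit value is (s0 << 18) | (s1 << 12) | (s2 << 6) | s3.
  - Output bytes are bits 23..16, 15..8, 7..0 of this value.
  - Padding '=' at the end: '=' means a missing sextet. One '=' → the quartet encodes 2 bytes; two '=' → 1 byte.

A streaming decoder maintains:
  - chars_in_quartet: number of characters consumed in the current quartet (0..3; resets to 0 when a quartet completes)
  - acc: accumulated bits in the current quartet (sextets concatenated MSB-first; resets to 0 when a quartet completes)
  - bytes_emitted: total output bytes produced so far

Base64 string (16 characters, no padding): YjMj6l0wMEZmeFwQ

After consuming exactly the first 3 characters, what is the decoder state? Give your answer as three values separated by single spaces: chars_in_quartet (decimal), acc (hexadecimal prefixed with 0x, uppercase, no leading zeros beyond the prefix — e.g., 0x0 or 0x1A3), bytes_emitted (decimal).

Answer: 3 0x188CC 0

Derivation:
After char 0 ('Y'=24): chars_in_quartet=1 acc=0x18 bytes_emitted=0
After char 1 ('j'=35): chars_in_quartet=2 acc=0x623 bytes_emitted=0
After char 2 ('M'=12): chars_in_quartet=3 acc=0x188CC bytes_emitted=0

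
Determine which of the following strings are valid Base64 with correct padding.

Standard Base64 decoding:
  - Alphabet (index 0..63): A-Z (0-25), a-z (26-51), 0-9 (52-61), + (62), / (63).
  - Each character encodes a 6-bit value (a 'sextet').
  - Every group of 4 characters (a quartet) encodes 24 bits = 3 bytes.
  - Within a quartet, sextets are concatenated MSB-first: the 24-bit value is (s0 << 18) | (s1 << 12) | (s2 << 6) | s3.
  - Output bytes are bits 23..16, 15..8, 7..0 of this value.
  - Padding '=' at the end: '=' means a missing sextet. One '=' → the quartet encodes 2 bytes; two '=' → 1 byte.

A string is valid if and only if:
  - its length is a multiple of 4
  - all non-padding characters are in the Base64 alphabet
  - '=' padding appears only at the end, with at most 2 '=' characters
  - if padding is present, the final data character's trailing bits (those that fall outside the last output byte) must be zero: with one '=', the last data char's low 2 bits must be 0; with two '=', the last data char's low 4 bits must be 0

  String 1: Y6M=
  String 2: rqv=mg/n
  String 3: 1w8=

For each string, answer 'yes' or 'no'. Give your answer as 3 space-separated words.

Answer: yes no yes

Derivation:
String 1: 'Y6M=' → valid
String 2: 'rqv=mg/n' → invalid (bad char(s): ['=']; '=' in middle)
String 3: '1w8=' → valid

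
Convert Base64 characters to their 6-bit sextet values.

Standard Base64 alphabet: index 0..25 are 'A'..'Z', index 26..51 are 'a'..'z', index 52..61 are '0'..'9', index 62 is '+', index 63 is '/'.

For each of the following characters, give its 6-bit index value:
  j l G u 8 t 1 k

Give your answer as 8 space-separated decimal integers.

Answer: 35 37 6 46 60 45 53 36

Derivation:
'j': a..z range, 26 + ord('j') − ord('a') = 35
'l': a..z range, 26 + ord('l') − ord('a') = 37
'G': A..Z range, ord('G') − ord('A') = 6
'u': a..z range, 26 + ord('u') − ord('a') = 46
'8': 0..9 range, 52 + ord('8') − ord('0') = 60
't': a..z range, 26 + ord('t') − ord('a') = 45
'1': 0..9 range, 52 + ord('1') − ord('0') = 53
'k': a..z range, 26 + ord('k') − ord('a') = 36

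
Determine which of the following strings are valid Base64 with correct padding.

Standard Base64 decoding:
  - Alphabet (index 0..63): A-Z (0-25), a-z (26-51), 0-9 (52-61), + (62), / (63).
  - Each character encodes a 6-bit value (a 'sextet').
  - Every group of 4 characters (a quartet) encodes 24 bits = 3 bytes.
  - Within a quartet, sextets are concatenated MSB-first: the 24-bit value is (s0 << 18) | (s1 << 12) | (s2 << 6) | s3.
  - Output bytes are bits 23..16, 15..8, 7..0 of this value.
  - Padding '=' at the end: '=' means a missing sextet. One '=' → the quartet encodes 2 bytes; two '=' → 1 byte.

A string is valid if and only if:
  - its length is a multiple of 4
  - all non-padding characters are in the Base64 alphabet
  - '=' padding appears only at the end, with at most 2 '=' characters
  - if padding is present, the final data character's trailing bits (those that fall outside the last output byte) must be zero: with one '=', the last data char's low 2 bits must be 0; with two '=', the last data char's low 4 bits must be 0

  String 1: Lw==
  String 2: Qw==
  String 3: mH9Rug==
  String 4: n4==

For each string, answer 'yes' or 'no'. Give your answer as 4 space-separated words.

String 1: 'Lw==' → valid
String 2: 'Qw==' → valid
String 3: 'mH9Rug==' → valid
String 4: 'n4==' → invalid (bad trailing bits)

Answer: yes yes yes no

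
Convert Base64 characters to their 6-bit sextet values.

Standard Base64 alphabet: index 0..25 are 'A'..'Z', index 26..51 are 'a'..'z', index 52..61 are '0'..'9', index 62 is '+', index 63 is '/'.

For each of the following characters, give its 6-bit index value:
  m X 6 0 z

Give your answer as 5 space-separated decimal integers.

'm': a..z range, 26 + ord('m') − ord('a') = 38
'X': A..Z range, ord('X') − ord('A') = 23
'6': 0..9 range, 52 + ord('6') − ord('0') = 58
'0': 0..9 range, 52 + ord('0') − ord('0') = 52
'z': a..z range, 26 + ord('z') − ord('a') = 51

Answer: 38 23 58 52 51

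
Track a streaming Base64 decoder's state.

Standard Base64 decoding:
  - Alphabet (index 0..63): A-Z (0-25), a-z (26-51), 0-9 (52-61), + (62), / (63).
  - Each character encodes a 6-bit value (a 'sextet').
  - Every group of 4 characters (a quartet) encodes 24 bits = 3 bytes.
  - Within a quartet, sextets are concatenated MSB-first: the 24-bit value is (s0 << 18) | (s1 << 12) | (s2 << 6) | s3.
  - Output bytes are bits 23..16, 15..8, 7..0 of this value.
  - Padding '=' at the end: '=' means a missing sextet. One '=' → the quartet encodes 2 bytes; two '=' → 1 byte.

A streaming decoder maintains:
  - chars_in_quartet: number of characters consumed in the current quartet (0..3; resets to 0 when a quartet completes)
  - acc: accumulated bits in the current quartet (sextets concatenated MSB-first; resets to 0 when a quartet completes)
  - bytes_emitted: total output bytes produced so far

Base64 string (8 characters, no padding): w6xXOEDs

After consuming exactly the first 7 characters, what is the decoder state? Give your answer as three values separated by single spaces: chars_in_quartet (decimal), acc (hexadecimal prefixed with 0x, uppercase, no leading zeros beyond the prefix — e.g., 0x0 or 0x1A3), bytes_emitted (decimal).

Answer: 3 0xE103 3

Derivation:
After char 0 ('w'=48): chars_in_quartet=1 acc=0x30 bytes_emitted=0
After char 1 ('6'=58): chars_in_quartet=2 acc=0xC3A bytes_emitted=0
After char 2 ('x'=49): chars_in_quartet=3 acc=0x30EB1 bytes_emitted=0
After char 3 ('X'=23): chars_in_quartet=4 acc=0xC3AC57 -> emit C3 AC 57, reset; bytes_emitted=3
After char 4 ('O'=14): chars_in_quartet=1 acc=0xE bytes_emitted=3
After char 5 ('E'=4): chars_in_quartet=2 acc=0x384 bytes_emitted=3
After char 6 ('D'=3): chars_in_quartet=3 acc=0xE103 bytes_emitted=3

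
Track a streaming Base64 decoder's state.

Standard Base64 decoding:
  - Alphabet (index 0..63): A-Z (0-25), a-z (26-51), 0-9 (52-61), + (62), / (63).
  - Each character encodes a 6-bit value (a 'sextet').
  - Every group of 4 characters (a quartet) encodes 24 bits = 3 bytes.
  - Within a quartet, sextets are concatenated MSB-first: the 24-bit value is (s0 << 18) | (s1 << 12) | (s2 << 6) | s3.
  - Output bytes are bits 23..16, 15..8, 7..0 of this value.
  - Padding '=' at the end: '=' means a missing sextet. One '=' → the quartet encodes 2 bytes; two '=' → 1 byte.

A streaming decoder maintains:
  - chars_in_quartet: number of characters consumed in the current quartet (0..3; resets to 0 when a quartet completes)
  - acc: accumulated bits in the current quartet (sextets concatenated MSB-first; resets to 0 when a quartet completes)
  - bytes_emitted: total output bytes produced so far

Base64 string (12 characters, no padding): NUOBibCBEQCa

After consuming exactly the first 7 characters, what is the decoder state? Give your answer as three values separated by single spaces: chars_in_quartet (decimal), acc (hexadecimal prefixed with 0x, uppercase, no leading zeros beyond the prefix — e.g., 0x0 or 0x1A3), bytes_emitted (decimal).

After char 0 ('N'=13): chars_in_quartet=1 acc=0xD bytes_emitted=0
After char 1 ('U'=20): chars_in_quartet=2 acc=0x354 bytes_emitted=0
After char 2 ('O'=14): chars_in_quartet=3 acc=0xD50E bytes_emitted=0
After char 3 ('B'=1): chars_in_quartet=4 acc=0x354381 -> emit 35 43 81, reset; bytes_emitted=3
After char 4 ('i'=34): chars_in_quartet=1 acc=0x22 bytes_emitted=3
After char 5 ('b'=27): chars_in_quartet=2 acc=0x89B bytes_emitted=3
After char 6 ('C'=2): chars_in_quartet=3 acc=0x226C2 bytes_emitted=3

Answer: 3 0x226C2 3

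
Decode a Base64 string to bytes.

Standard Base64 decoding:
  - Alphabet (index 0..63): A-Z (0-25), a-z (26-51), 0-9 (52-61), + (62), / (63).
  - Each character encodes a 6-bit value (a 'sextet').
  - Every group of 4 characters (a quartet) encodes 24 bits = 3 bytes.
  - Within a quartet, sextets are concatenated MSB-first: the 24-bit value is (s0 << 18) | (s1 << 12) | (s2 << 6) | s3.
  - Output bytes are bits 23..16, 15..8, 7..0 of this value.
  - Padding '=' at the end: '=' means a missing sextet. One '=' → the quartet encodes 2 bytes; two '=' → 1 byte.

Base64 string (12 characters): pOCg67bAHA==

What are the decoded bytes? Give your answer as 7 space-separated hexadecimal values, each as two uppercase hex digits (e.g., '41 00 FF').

Answer: A4 E0 A0 EB B6 C0 1C

Derivation:
After char 0 ('p'=41): chars_in_quartet=1 acc=0x29 bytes_emitted=0
After char 1 ('O'=14): chars_in_quartet=2 acc=0xA4E bytes_emitted=0
After char 2 ('C'=2): chars_in_quartet=3 acc=0x29382 bytes_emitted=0
After char 3 ('g'=32): chars_in_quartet=4 acc=0xA4E0A0 -> emit A4 E0 A0, reset; bytes_emitted=3
After char 4 ('6'=58): chars_in_quartet=1 acc=0x3A bytes_emitted=3
After char 5 ('7'=59): chars_in_quartet=2 acc=0xEBB bytes_emitted=3
After char 6 ('b'=27): chars_in_quartet=3 acc=0x3AEDB bytes_emitted=3
After char 7 ('A'=0): chars_in_quartet=4 acc=0xEBB6C0 -> emit EB B6 C0, reset; bytes_emitted=6
After char 8 ('H'=7): chars_in_quartet=1 acc=0x7 bytes_emitted=6
After char 9 ('A'=0): chars_in_quartet=2 acc=0x1C0 bytes_emitted=6
Padding '==': partial quartet acc=0x1C0 -> emit 1C; bytes_emitted=7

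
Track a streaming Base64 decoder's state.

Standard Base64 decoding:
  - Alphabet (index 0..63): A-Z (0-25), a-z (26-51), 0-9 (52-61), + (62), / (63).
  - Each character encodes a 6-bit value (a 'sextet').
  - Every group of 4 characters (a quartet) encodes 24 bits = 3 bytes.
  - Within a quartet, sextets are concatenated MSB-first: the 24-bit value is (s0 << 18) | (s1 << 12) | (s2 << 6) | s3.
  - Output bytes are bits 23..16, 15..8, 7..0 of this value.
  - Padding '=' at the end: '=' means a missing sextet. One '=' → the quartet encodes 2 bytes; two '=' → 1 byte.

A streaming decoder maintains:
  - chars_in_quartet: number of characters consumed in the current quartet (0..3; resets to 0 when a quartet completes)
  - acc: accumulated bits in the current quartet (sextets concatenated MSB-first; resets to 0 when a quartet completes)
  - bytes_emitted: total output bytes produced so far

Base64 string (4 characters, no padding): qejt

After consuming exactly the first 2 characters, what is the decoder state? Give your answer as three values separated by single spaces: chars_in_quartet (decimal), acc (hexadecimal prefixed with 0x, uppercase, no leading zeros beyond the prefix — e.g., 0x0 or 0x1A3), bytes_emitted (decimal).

After char 0 ('q'=42): chars_in_quartet=1 acc=0x2A bytes_emitted=0
After char 1 ('e'=30): chars_in_quartet=2 acc=0xA9E bytes_emitted=0

Answer: 2 0xA9E 0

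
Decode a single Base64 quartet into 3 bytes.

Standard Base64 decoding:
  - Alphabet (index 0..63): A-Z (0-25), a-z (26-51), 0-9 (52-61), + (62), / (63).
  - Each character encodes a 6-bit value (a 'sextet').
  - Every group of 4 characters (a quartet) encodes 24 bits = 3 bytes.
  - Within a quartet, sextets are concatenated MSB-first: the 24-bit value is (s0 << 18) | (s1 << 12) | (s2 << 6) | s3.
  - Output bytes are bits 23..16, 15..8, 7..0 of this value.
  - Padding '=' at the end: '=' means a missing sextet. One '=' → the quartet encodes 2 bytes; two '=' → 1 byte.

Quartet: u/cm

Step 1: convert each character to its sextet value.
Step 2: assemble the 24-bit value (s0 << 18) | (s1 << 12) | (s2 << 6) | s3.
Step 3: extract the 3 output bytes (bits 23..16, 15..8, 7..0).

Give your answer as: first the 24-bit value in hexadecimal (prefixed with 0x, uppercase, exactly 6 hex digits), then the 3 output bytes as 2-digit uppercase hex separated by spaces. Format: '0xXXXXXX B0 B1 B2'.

Sextets: u=46, /=63, c=28, m=38
24-bit: (46<<18) | (63<<12) | (28<<6) | 38
      = 0xB80000 | 0x03F000 | 0x000700 | 0x000026
      = 0xBBF726
Bytes: (v>>16)&0xFF=BB, (v>>8)&0xFF=F7, v&0xFF=26

Answer: 0xBBF726 BB F7 26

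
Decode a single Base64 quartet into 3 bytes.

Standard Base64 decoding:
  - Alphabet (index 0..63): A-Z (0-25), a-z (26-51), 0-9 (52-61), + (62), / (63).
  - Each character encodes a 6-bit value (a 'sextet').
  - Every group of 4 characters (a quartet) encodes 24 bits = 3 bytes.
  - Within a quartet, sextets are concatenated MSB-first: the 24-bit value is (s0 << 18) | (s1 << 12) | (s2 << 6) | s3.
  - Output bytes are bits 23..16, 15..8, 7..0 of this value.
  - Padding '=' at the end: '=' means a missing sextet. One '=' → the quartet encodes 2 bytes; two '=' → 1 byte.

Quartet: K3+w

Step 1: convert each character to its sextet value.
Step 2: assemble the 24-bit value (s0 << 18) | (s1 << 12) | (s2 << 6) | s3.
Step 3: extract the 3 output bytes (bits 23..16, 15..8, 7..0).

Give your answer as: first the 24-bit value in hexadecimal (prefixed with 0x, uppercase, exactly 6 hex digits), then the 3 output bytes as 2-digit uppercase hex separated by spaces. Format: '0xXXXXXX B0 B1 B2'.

Sextets: K=10, 3=55, +=62, w=48
24-bit: (10<<18) | (55<<12) | (62<<6) | 48
      = 0x280000 | 0x037000 | 0x000F80 | 0x000030
      = 0x2B7FB0
Bytes: (v>>16)&0xFF=2B, (v>>8)&0xFF=7F, v&0xFF=B0

Answer: 0x2B7FB0 2B 7F B0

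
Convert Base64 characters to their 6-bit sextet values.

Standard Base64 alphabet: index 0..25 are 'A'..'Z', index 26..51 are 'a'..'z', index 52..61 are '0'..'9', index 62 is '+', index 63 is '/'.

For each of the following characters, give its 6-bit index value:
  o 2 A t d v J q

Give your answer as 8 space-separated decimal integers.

Answer: 40 54 0 45 29 47 9 42

Derivation:
'o': a..z range, 26 + ord('o') − ord('a') = 40
'2': 0..9 range, 52 + ord('2') − ord('0') = 54
'A': A..Z range, ord('A') − ord('A') = 0
't': a..z range, 26 + ord('t') − ord('a') = 45
'd': a..z range, 26 + ord('d') − ord('a') = 29
'v': a..z range, 26 + ord('v') − ord('a') = 47
'J': A..Z range, ord('J') − ord('A') = 9
'q': a..z range, 26 + ord('q') − ord('a') = 42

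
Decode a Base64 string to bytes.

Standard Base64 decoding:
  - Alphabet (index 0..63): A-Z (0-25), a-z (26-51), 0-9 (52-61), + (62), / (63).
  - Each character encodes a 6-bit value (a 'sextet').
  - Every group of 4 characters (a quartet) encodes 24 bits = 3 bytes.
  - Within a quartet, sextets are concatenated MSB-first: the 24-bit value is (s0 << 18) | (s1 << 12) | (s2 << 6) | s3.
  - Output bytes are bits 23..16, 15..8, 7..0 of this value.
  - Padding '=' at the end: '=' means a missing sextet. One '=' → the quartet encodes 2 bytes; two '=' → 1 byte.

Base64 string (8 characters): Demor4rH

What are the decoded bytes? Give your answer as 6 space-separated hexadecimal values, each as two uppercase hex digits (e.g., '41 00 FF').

After char 0 ('D'=3): chars_in_quartet=1 acc=0x3 bytes_emitted=0
After char 1 ('e'=30): chars_in_quartet=2 acc=0xDE bytes_emitted=0
After char 2 ('m'=38): chars_in_quartet=3 acc=0x37A6 bytes_emitted=0
After char 3 ('o'=40): chars_in_quartet=4 acc=0xDE9A8 -> emit 0D E9 A8, reset; bytes_emitted=3
After char 4 ('r'=43): chars_in_quartet=1 acc=0x2B bytes_emitted=3
After char 5 ('4'=56): chars_in_quartet=2 acc=0xAF8 bytes_emitted=3
After char 6 ('r'=43): chars_in_quartet=3 acc=0x2BE2B bytes_emitted=3
After char 7 ('H'=7): chars_in_quartet=4 acc=0xAF8AC7 -> emit AF 8A C7, reset; bytes_emitted=6

Answer: 0D E9 A8 AF 8A C7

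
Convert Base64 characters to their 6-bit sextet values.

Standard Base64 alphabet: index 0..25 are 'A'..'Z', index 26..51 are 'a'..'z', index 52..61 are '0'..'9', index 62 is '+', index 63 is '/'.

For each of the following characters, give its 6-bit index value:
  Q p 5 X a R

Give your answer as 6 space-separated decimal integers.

'Q': A..Z range, ord('Q') − ord('A') = 16
'p': a..z range, 26 + ord('p') − ord('a') = 41
'5': 0..9 range, 52 + ord('5') − ord('0') = 57
'X': A..Z range, ord('X') − ord('A') = 23
'a': a..z range, 26 + ord('a') − ord('a') = 26
'R': A..Z range, ord('R') − ord('A') = 17

Answer: 16 41 57 23 26 17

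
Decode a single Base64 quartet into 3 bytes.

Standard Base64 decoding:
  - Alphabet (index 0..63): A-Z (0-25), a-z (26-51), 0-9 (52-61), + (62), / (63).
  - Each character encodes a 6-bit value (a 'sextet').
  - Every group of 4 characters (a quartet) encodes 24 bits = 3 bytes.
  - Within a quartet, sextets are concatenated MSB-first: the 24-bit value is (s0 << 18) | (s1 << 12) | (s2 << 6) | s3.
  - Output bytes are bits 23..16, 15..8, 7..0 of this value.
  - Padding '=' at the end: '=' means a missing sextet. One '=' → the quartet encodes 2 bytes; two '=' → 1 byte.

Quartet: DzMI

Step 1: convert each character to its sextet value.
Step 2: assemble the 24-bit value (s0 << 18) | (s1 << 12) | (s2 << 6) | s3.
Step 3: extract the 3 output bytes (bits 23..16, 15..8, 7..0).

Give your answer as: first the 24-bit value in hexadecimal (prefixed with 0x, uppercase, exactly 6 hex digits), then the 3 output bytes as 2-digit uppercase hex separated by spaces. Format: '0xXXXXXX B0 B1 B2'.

Sextets: D=3, z=51, M=12, I=8
24-bit: (3<<18) | (51<<12) | (12<<6) | 8
      = 0x0C0000 | 0x033000 | 0x000300 | 0x000008
      = 0x0F3308
Bytes: (v>>16)&0xFF=0F, (v>>8)&0xFF=33, v&0xFF=08

Answer: 0x0F3308 0F 33 08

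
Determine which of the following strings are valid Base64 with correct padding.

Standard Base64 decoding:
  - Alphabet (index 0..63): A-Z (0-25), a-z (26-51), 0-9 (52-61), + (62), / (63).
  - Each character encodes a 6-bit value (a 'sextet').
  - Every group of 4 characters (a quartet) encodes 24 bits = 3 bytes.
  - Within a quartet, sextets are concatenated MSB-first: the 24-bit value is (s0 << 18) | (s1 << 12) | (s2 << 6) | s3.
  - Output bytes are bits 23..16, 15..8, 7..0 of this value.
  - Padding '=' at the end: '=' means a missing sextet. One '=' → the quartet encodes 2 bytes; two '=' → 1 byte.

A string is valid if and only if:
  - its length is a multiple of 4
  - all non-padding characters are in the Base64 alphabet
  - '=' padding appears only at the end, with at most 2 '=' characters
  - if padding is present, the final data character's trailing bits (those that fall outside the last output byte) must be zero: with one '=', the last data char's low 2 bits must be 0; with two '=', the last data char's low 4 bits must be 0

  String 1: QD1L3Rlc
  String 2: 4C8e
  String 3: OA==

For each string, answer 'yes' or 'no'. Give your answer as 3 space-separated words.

String 1: 'QD1L3Rlc' → valid
String 2: '4C8e' → valid
String 3: 'OA==' → valid

Answer: yes yes yes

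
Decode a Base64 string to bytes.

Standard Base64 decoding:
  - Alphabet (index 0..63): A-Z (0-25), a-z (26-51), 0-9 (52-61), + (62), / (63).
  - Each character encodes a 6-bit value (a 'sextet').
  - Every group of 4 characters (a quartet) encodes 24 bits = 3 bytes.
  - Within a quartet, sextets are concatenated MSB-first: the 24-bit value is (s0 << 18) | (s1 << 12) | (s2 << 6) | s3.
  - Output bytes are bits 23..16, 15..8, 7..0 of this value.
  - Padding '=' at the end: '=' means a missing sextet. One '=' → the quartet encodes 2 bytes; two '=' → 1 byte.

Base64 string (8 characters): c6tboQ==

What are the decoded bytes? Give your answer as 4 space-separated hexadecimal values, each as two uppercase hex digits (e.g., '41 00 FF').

After char 0 ('c'=28): chars_in_quartet=1 acc=0x1C bytes_emitted=0
After char 1 ('6'=58): chars_in_quartet=2 acc=0x73A bytes_emitted=0
After char 2 ('t'=45): chars_in_quartet=3 acc=0x1CEAD bytes_emitted=0
After char 3 ('b'=27): chars_in_quartet=4 acc=0x73AB5B -> emit 73 AB 5B, reset; bytes_emitted=3
After char 4 ('o'=40): chars_in_quartet=1 acc=0x28 bytes_emitted=3
After char 5 ('Q'=16): chars_in_quartet=2 acc=0xA10 bytes_emitted=3
Padding '==': partial quartet acc=0xA10 -> emit A1; bytes_emitted=4

Answer: 73 AB 5B A1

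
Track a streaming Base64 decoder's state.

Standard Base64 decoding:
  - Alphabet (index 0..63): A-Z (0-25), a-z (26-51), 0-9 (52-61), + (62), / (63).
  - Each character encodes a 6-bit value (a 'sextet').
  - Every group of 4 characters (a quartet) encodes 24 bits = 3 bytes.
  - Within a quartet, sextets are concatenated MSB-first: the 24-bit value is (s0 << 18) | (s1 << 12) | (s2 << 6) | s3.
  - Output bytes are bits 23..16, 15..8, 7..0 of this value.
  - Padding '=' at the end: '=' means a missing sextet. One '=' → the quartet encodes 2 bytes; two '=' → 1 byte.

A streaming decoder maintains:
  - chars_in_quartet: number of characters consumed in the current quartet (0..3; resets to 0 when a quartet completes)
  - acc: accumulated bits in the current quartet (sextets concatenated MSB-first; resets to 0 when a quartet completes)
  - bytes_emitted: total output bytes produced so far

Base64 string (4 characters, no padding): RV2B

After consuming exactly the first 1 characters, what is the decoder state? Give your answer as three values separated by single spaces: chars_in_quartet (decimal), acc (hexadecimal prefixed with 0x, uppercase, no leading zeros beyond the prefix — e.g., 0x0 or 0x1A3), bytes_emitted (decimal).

Answer: 1 0x11 0

Derivation:
After char 0 ('R'=17): chars_in_quartet=1 acc=0x11 bytes_emitted=0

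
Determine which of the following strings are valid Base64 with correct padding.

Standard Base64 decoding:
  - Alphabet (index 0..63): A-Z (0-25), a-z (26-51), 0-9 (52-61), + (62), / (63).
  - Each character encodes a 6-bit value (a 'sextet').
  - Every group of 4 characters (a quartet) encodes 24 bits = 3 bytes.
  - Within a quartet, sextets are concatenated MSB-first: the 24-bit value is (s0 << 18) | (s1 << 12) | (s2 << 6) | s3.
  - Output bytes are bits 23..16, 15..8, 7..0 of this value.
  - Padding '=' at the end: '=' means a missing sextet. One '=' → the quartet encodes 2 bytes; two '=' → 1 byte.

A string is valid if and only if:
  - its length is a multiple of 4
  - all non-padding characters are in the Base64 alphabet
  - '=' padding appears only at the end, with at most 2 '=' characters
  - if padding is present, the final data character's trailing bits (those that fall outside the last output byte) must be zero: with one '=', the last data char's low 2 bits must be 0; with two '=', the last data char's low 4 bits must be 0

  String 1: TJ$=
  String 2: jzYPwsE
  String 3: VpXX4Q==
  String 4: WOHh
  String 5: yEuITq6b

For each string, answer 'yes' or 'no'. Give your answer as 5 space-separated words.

Answer: no no yes yes yes

Derivation:
String 1: 'TJ$=' → invalid (bad char(s): ['$'])
String 2: 'jzYPwsE' → invalid (len=7 not mult of 4)
String 3: 'VpXX4Q==' → valid
String 4: 'WOHh' → valid
String 5: 'yEuITq6b' → valid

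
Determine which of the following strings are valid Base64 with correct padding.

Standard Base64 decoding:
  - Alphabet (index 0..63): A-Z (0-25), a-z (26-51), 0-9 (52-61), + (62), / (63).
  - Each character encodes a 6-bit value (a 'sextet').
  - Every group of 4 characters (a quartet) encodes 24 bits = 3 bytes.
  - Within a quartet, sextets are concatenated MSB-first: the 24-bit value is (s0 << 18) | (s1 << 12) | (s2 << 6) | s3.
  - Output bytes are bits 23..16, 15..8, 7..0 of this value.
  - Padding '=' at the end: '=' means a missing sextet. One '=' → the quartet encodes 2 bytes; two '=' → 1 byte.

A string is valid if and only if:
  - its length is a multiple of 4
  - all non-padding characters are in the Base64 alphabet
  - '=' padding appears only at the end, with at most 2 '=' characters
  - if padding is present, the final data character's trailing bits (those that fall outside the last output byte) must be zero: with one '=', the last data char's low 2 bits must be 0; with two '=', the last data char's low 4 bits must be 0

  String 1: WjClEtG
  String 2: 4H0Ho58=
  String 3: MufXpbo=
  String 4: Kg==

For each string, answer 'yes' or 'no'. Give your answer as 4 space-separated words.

String 1: 'WjClEtG' → invalid (len=7 not mult of 4)
String 2: '4H0Ho58=' → valid
String 3: 'MufXpbo=' → valid
String 4: 'Kg==' → valid

Answer: no yes yes yes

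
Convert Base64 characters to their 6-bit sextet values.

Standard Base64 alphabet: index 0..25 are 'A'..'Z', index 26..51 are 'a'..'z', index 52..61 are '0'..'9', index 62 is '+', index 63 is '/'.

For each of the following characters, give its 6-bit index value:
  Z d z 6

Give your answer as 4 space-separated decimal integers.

'Z': A..Z range, ord('Z') − ord('A') = 25
'd': a..z range, 26 + ord('d') − ord('a') = 29
'z': a..z range, 26 + ord('z') − ord('a') = 51
'6': 0..9 range, 52 + ord('6') − ord('0') = 58

Answer: 25 29 51 58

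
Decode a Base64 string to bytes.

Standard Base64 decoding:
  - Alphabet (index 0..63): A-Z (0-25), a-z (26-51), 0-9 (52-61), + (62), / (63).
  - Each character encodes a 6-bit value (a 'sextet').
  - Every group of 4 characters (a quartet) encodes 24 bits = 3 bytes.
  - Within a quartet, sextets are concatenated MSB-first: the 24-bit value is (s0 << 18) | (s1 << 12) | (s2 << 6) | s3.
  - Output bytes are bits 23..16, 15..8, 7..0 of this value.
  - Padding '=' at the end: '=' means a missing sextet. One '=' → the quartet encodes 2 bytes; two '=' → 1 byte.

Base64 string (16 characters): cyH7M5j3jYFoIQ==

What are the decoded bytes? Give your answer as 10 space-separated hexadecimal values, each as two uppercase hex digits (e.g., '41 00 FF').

After char 0 ('c'=28): chars_in_quartet=1 acc=0x1C bytes_emitted=0
After char 1 ('y'=50): chars_in_quartet=2 acc=0x732 bytes_emitted=0
After char 2 ('H'=7): chars_in_quartet=3 acc=0x1CC87 bytes_emitted=0
After char 3 ('7'=59): chars_in_quartet=4 acc=0x7321FB -> emit 73 21 FB, reset; bytes_emitted=3
After char 4 ('M'=12): chars_in_quartet=1 acc=0xC bytes_emitted=3
After char 5 ('5'=57): chars_in_quartet=2 acc=0x339 bytes_emitted=3
After char 6 ('j'=35): chars_in_quartet=3 acc=0xCE63 bytes_emitted=3
After char 7 ('3'=55): chars_in_quartet=4 acc=0x3398F7 -> emit 33 98 F7, reset; bytes_emitted=6
After char 8 ('j'=35): chars_in_quartet=1 acc=0x23 bytes_emitted=6
After char 9 ('Y'=24): chars_in_quartet=2 acc=0x8D8 bytes_emitted=6
After char 10 ('F'=5): chars_in_quartet=3 acc=0x23605 bytes_emitted=6
After char 11 ('o'=40): chars_in_quartet=4 acc=0x8D8168 -> emit 8D 81 68, reset; bytes_emitted=9
After char 12 ('I'=8): chars_in_quartet=1 acc=0x8 bytes_emitted=9
After char 13 ('Q'=16): chars_in_quartet=2 acc=0x210 bytes_emitted=9
Padding '==': partial quartet acc=0x210 -> emit 21; bytes_emitted=10

Answer: 73 21 FB 33 98 F7 8D 81 68 21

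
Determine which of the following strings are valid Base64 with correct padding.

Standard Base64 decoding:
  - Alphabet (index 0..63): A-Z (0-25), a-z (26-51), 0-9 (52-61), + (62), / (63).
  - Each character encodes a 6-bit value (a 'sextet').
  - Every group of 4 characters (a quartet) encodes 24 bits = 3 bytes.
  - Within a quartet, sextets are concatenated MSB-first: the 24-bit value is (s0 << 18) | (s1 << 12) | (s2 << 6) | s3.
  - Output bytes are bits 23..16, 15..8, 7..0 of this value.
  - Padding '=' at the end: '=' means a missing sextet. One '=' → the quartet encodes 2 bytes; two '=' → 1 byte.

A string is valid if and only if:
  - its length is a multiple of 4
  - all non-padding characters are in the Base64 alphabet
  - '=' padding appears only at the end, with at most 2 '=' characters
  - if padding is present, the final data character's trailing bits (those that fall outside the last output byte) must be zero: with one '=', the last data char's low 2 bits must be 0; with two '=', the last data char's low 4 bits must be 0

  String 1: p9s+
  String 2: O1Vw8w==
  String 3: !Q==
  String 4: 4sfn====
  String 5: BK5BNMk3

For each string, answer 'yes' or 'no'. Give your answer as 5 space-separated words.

String 1: 'p9s+' → valid
String 2: 'O1Vw8w==' → valid
String 3: '!Q==' → invalid (bad char(s): ['!'])
String 4: '4sfn====' → invalid (4 pad chars (max 2))
String 5: 'BK5BNMk3' → valid

Answer: yes yes no no yes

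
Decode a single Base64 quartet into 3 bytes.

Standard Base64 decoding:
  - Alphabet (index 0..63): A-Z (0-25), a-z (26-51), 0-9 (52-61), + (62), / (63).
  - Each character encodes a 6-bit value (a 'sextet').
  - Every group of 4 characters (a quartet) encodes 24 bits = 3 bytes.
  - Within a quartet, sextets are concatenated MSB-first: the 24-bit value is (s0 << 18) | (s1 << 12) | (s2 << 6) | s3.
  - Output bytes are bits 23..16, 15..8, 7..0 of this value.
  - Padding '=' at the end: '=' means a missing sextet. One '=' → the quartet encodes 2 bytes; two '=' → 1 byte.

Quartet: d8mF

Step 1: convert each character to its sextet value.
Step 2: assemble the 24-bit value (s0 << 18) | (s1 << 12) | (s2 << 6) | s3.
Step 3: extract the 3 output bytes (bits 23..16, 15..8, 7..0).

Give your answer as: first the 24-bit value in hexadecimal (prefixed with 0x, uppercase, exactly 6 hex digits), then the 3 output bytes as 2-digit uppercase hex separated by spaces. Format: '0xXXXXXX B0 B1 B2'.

Answer: 0x77C985 77 C9 85

Derivation:
Sextets: d=29, 8=60, m=38, F=5
24-bit: (29<<18) | (60<<12) | (38<<6) | 5
      = 0x740000 | 0x03C000 | 0x000980 | 0x000005
      = 0x77C985
Bytes: (v>>16)&0xFF=77, (v>>8)&0xFF=C9, v&0xFF=85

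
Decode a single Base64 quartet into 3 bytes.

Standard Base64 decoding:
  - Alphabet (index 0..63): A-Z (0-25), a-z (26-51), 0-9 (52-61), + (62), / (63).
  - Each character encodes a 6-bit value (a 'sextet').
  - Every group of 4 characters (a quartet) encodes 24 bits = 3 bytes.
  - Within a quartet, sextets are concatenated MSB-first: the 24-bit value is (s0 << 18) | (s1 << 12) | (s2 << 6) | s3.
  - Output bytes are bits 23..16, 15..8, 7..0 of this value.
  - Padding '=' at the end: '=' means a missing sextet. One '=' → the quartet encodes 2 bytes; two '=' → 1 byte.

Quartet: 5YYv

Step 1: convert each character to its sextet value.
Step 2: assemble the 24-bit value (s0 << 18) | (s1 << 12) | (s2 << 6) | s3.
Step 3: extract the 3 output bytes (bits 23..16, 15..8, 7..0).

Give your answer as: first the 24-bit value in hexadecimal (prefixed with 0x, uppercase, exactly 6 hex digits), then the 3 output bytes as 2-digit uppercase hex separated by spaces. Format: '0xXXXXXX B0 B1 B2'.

Sextets: 5=57, Y=24, Y=24, v=47
24-bit: (57<<18) | (24<<12) | (24<<6) | 47
      = 0xE40000 | 0x018000 | 0x000600 | 0x00002F
      = 0xE5862F
Bytes: (v>>16)&0xFF=E5, (v>>8)&0xFF=86, v&0xFF=2F

Answer: 0xE5862F E5 86 2F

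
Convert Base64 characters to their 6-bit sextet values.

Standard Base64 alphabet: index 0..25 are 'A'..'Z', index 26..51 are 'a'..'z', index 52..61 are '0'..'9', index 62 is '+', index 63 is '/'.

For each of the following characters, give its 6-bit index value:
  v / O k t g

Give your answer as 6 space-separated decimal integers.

'v': a..z range, 26 + ord('v') − ord('a') = 47
'/': index 63
'O': A..Z range, ord('O') − ord('A') = 14
'k': a..z range, 26 + ord('k') − ord('a') = 36
't': a..z range, 26 + ord('t') − ord('a') = 45
'g': a..z range, 26 + ord('g') − ord('a') = 32

Answer: 47 63 14 36 45 32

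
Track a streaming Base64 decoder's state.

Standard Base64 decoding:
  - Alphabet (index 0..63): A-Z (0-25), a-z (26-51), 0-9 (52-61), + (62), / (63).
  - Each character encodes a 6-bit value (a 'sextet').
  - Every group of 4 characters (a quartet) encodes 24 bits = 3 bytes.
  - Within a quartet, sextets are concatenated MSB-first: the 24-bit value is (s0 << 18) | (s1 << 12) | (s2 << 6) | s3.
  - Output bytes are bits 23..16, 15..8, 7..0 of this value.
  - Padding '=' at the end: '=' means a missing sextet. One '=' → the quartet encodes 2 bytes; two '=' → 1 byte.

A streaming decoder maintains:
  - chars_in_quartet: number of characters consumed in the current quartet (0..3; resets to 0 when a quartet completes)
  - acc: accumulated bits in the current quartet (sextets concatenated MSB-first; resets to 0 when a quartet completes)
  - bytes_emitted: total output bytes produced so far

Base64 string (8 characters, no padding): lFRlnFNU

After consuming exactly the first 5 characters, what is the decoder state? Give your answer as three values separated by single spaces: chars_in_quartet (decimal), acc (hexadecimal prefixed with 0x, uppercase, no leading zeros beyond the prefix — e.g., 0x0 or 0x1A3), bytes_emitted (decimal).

After char 0 ('l'=37): chars_in_quartet=1 acc=0x25 bytes_emitted=0
After char 1 ('F'=5): chars_in_quartet=2 acc=0x945 bytes_emitted=0
After char 2 ('R'=17): chars_in_quartet=3 acc=0x25151 bytes_emitted=0
After char 3 ('l'=37): chars_in_quartet=4 acc=0x945465 -> emit 94 54 65, reset; bytes_emitted=3
After char 4 ('n'=39): chars_in_quartet=1 acc=0x27 bytes_emitted=3

Answer: 1 0x27 3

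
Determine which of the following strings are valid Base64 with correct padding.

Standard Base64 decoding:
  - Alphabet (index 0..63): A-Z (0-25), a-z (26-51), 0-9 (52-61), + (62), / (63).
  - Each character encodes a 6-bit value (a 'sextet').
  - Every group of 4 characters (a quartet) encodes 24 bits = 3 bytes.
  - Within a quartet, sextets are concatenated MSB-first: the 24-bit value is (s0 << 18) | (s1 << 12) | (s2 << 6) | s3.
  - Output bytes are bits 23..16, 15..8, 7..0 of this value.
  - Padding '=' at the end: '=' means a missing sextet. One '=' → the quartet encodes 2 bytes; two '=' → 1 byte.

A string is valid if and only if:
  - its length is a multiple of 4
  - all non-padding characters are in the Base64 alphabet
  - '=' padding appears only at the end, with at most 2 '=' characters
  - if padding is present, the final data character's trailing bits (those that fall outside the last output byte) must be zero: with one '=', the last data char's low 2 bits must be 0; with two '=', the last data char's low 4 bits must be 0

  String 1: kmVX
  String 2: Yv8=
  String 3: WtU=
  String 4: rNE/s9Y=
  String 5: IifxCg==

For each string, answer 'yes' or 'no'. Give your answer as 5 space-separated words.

String 1: 'kmVX' → valid
String 2: 'Yv8=' → valid
String 3: 'WtU=' → valid
String 4: 'rNE/s9Y=' → valid
String 5: 'IifxCg==' → valid

Answer: yes yes yes yes yes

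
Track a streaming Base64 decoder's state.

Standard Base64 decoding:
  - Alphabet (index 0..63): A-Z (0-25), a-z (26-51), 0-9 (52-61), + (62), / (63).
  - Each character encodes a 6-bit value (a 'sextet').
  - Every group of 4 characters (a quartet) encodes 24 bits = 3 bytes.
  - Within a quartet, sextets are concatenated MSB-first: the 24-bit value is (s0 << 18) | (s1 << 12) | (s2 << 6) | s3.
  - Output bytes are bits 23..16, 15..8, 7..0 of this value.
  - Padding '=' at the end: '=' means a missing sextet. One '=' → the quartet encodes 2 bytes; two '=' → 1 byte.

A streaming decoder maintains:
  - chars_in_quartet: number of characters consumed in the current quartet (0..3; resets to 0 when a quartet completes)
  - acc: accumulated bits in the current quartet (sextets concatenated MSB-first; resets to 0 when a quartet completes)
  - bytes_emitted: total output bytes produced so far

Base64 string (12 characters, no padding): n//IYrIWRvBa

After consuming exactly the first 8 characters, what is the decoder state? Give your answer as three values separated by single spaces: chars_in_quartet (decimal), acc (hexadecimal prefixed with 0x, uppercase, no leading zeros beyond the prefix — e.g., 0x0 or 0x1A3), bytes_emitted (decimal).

Answer: 0 0x0 6

Derivation:
After char 0 ('n'=39): chars_in_quartet=1 acc=0x27 bytes_emitted=0
After char 1 ('/'=63): chars_in_quartet=2 acc=0x9FF bytes_emitted=0
After char 2 ('/'=63): chars_in_quartet=3 acc=0x27FFF bytes_emitted=0
After char 3 ('I'=8): chars_in_quartet=4 acc=0x9FFFC8 -> emit 9F FF C8, reset; bytes_emitted=3
After char 4 ('Y'=24): chars_in_quartet=1 acc=0x18 bytes_emitted=3
After char 5 ('r'=43): chars_in_quartet=2 acc=0x62B bytes_emitted=3
After char 6 ('I'=8): chars_in_quartet=3 acc=0x18AC8 bytes_emitted=3
After char 7 ('W'=22): chars_in_quartet=4 acc=0x62B216 -> emit 62 B2 16, reset; bytes_emitted=6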